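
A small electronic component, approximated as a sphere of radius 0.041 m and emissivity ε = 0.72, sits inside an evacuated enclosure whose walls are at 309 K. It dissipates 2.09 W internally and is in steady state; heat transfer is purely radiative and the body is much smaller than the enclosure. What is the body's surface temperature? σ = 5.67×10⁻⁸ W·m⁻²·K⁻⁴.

T ≈ 328 K

For a small grey body in a large enclosure, net radiated power = εσA(T⁴ − T_w⁴).
Steady state: P = εσA(T⁴ − T_w⁴) with A = 4πr² = 0.02112 m².
T⁴ = P/(εσA) + T_w⁴ = 2.09/(0.72·5.67×10⁻⁸·0.02112) + (309)⁴
    = 2.424×10⁹ + 9.117×10⁹ = 1.154×10¹⁰ K⁴.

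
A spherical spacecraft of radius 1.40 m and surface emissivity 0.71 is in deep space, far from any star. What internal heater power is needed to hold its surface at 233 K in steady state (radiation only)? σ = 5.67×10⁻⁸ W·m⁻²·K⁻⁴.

P ≈ 2920 W

P = εσ·4πr²·T⁴.
4πr² = 24.63 m²; T⁴ = 2.947×10⁹ K⁴.
P = 0.71·5.67×10⁻⁸·24.63·2.947×10⁹.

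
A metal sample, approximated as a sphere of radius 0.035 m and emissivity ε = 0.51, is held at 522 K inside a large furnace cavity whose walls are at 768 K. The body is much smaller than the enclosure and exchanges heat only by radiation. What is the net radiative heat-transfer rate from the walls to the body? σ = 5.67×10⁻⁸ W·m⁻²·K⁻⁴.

For a small grey body in a large enclosure: P_net = εσA(T_body⁴ − T_wall⁴).
A = 4πr² = 0.01539 m²; T_body⁴ − T_wall⁴ = 7.425×10¹⁰ − 3.479×10¹¹ = -2.736×10¹¹ K⁴.
|P_net| = 0.51·5.67×10⁻⁸·0.01539·2.736×10¹¹.

P_net ≈ 122 W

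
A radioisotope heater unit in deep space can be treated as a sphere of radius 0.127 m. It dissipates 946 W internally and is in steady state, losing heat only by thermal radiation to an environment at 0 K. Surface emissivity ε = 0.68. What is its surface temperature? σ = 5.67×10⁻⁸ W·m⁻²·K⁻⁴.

T ≈ 590 K

Steady state: internal power = radiated power, P = εσA T⁴.
Radiating area A = 4πr² = 0.2027 m².
T⁴ = P/(εσA) = 946/(0.68·5.67×10⁻⁸·0.2027) = 1.211×10¹¹ K⁴.
T = (1.211×10¹¹)^(1/4).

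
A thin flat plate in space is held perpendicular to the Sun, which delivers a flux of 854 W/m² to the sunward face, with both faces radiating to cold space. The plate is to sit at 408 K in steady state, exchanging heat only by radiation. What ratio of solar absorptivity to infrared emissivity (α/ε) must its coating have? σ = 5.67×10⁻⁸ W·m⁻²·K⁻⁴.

Balance: αS·A = εσ·2A·T⁴ ⇒ α/ε = 2σT⁴/S.
α/ε = 2·5.67×10⁻⁸·(408)⁴/854 = 2·5.67×10⁻⁸·2.771×10¹⁰/854.

α/ε ≈ 3.68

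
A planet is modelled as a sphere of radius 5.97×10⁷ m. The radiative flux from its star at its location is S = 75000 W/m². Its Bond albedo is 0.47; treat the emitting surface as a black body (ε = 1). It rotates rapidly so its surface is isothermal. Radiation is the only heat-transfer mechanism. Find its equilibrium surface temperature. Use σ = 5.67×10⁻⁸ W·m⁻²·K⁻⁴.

T ≈ 647 K

At equilibrium, absorbed power = emitted power.
Absorbing cross-section = πr² = 1.120×10¹⁶ m²; emitting surface = 4πr² = 4.479×10¹⁶ m² (ratio 4).
(1−a)S·A_cross = εσ·A_surf·T⁴  ⇒  T⁴ = (1−a)S/(4σ).
T⁴ = 0.530·75000/(4·5.67×10⁻⁸) = 1.753×10¹¹ K⁴.
T = (1.753×10¹¹)^(1/4).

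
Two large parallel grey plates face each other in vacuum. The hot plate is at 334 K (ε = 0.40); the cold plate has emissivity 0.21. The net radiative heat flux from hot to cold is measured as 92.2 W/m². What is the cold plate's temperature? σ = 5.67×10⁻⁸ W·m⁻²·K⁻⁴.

T₂ ≈ 218 K

q = σ(T₁⁴ − T₂⁴)/(1/ε₁ + 1/ε₂ − 1); denominator = 6.262.
T₂⁴ = T₁⁴ − q·(1/ε₁+1/ε₂−1)/σ = 1.244×10¹⁰ − 92.2·6.262/5.67×10⁻⁸
    = 2.262×10⁹ K⁴.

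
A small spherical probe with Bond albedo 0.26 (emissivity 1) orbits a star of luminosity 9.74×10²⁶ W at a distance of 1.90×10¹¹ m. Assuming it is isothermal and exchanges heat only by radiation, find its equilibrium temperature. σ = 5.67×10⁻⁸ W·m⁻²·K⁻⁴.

First find the stellar flux at distance d: S = L/(4πd²) = 9.74×10²⁶/(4π·(1.90×10¹¹)²) = 2147 W/m².
For an isothermal sphere, absorbed (1−a)S·πr² = emitted σ·4πr²·T⁴, so T⁴ = (1−a)S/(4σ).
T⁴ = 0.740·2147/(4·5.67×10⁻⁸) = 7.005×10⁹ K⁴.

T ≈ 289 K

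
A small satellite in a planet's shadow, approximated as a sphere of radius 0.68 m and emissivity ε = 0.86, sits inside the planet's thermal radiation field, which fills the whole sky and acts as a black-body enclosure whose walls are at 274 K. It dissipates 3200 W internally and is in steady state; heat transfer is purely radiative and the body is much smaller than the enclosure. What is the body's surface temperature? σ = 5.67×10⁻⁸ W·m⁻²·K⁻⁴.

T ≈ 361 K

For a small grey body in a large enclosure, net radiated power = εσA(T⁴ − T_w⁴).
Steady state: P = εσA(T⁴ − T_w⁴) with A = 4πr² = 5.811 m².
T⁴ = P/(εσA) + T_w⁴ = 3200/(0.86·5.67×10⁻⁸·5.811) + (274)⁴
    = 1.129×10¹⁰ + 5.636×10⁹ = 1.693×10¹⁰ K⁴.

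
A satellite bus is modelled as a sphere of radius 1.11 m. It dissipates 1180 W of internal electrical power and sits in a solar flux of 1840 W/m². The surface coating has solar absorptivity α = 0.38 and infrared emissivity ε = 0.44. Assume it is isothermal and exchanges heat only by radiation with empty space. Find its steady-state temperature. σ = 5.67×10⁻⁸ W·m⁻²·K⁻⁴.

T ≈ 317 K

At steady state, absorbed solar power + internal power = radiated power.
Absorbed: α·S·A_cross = 0.38·1840·3.871 = 2706 W (cross-section πr²).
Total input = 2706 + 1180 = 3886 W.
Radiated: εσ·A_surf·T⁴ with A_surf = 4πr² = 15.48 m².
T⁴ = 3886/(0.44·5.67×10⁻⁸·15.48) = 1.006×10¹⁰ K⁴.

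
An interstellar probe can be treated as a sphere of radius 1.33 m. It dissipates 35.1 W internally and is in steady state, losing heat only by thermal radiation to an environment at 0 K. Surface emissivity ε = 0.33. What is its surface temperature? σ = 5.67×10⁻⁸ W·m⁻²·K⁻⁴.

Steady state: internal power = radiated power, P = εσA T⁴.
Radiating area A = 4πr² = 22.23 m².
T⁴ = P/(εσA) = 35.1/(0.33·5.67×10⁻⁸·22.23) = 8.439×10⁷ K⁴.
T = (8.439×10⁷)^(1/4).

T ≈ 95.8 K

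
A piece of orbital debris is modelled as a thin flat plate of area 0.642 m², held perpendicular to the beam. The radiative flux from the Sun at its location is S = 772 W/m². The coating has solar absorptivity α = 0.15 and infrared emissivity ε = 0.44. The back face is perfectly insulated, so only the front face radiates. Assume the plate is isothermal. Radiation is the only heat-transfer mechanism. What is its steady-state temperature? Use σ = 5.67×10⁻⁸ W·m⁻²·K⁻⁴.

At equilibrium, absorbed power = emitted power.
Absorbing cross-section = A = 0.6420 m²; emitting surface = A = 0.6420 m² (ratio 1).
αS·A_cross = εσ·A_surf·T⁴  ⇒  T⁴ = αS/(ε·1σ).
T⁴ = 0.150·772/(0.44·1·5.67×10⁻⁸) = 4.642×10⁹ K⁴.
T = (4.642×10⁹)^(1/4).

T ≈ 261 K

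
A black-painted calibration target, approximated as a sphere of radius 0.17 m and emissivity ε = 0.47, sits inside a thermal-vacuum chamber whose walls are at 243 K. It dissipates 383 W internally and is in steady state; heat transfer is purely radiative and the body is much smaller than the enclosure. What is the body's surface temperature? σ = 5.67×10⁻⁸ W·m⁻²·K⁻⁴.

For a small grey body in a large enclosure, net radiated power = εσA(T⁴ − T_w⁴).
Steady state: P = εσA(T⁴ − T_w⁴) with A = 4πr² = 0.3632 m².
T⁴ = P/(εσA) + T_w⁴ = 383/(0.47·5.67×10⁻⁸·0.3632) + (243)⁴
    = 3.957×10¹⁰ + 3.487×10⁹ = 4.306×10¹⁰ K⁴.

T ≈ 456 K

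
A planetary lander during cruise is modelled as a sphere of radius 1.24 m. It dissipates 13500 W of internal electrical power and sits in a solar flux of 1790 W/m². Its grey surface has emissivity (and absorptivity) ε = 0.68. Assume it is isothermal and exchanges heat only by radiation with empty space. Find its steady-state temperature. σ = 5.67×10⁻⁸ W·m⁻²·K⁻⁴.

T ≈ 402 K

At steady state, absorbed solar power + internal power = radiated power.
Absorbed: α·S·A_cross = 0.68·1790·4.831 = 5880 W (cross-section πr²).
Total input = 5880 + 13500 = 19380 W.
Radiated: εσ·A_surf·T⁴ with A_surf = 4πr² = 19.32 m².
T⁴ = 19380/(0.68·5.67×10⁻⁸·19.32) = 2.601×10¹⁰ K⁴.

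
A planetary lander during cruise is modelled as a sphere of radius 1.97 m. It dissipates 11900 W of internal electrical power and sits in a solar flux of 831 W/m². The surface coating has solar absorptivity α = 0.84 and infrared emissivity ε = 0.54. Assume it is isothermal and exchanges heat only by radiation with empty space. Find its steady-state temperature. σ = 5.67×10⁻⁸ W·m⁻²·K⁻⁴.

T ≈ 342 K

At steady state, absorbed solar power + internal power = radiated power.
Absorbed: α·S·A_cross = 0.84·831·12.19 = 8511 W (cross-section πr²).
Total input = 8511 + 11900 = 20410 W.
Radiated: εσ·A_surf·T⁴ with A_surf = 4πr² = 48.77 m².
T⁴ = 20410/(0.54·5.67×10⁻⁸·48.77) = 1.367×10¹⁰ K⁴.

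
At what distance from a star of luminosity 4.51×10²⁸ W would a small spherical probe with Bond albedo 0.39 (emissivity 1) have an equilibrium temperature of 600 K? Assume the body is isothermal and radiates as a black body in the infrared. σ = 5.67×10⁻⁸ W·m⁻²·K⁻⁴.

d ≈ 2.73×10¹¹ m

For an isothermal black-emitting sphere, (1−a)S·πr² = σ·4πr²·T⁴ ⇒ S = 4σT⁴/(1−a).
S = 4·5.67×10⁻⁸·(600)⁴/0.610 = 48190 W/m².
Flux falls as S = L/(4πd²), so d = √(L/(4πS)) = √(4.51×10²⁸/(4π·48190)).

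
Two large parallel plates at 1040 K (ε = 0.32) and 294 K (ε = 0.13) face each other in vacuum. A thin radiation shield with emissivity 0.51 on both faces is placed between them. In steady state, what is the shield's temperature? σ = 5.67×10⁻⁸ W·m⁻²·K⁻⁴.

T_s ≈ 945 K

In steady state the net flux on the hot side equals that on the cold side.
σ(T₁⁴−T_s⁴)/D₁ = σ(T_s⁴−T₂⁴)/D₂, with D₁ = 1/ε₁+1/ε_s−1 = 4.086, D₂ = 1/ε_s+1/ε₂−1 = 8.653.
Solve for T_s⁴: T_s⁴ = (D₂·T₁⁴ + D₁·T₂⁴)/(D₁+D₂) = 7.970×10¹¹ K⁴.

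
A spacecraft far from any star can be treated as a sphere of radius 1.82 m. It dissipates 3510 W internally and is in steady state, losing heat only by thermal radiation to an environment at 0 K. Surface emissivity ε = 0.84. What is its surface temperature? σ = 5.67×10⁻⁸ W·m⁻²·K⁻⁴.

T ≈ 205 K

Steady state: internal power = radiated power, P = εσA T⁴.
Radiating area A = 4πr² = 41.62 m².
T⁴ = P/(εσA) = 3510/(0.84·5.67×10⁻⁸·41.62) = 1.770×10⁹ K⁴.
T = (1.770×10⁹)^(1/4).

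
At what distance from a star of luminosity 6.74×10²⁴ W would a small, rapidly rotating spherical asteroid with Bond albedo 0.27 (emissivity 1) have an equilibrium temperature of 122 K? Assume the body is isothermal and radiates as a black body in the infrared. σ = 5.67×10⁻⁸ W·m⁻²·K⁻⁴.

d ≈ 8.83×10¹⁰ m

For an isothermal black-emitting sphere, (1−a)S·πr² = σ·4πr²·T⁴ ⇒ S = 4σT⁴/(1−a).
S = 4·5.67×10⁻⁸·(122)⁴/0.730 = 68.83 W/m².
Flux falls as S = L/(4πd²), so d = √(L/(4πS)) = √(6.74×10²⁴/(4π·68.83)).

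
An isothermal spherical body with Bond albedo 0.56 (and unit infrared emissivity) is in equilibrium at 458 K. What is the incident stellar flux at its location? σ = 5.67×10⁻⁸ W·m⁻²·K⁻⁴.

S ≈ 22700 W/m²

(1−a)S·πr² = σ·4πr²·T⁴ ⇒ S = 4σT⁴/(1−a).
S = 4·5.67×10⁻⁸·4.400×10¹⁰/0.440.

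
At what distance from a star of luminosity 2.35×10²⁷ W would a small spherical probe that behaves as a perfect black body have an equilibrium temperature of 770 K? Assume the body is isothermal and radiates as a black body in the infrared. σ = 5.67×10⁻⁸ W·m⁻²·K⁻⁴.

For an isothermal black-emitting sphere, (1−a)S·πr² = σ·4πr²·T⁴ ⇒ S = 4σT⁴/(1−a).
S = 4·5.67×10⁻⁸·(770)⁴/1.00 = 79730 W/m².
Flux falls as S = L/(4πd²), so d = √(L/(4πS)) = √(2.35×10²⁷/(4π·79730)).

d ≈ 4.84×10¹⁰ m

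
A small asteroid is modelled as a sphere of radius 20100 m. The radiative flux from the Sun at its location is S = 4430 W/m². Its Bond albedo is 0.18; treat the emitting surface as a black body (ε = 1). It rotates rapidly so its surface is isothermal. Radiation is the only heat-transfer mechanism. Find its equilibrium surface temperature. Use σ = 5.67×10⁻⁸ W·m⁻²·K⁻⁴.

At equilibrium, absorbed power = emitted power.
Absorbing cross-section = πr² = 1.269×10⁹ m²; emitting surface = 4πr² = 5.077×10⁹ m² (ratio 4).
(1−a)S·A_cross = εσ·A_surf·T⁴  ⇒  T⁴ = (1−a)S/(4σ).
T⁴ = 0.820·4430/(4·5.67×10⁻⁸) = 1.602×10¹⁰ K⁴.
T = (1.602×10¹⁰)^(1/4).

T ≈ 356 K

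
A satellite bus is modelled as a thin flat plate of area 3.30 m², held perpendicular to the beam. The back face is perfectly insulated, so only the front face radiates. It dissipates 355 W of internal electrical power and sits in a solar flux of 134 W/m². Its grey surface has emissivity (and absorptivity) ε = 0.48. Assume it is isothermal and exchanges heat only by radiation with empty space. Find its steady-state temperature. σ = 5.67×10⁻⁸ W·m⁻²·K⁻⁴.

At steady state, absorbed solar power + internal power = radiated power.
Absorbed: α·S·A_cross = 0.48·134·3.300 = 212.3 W (cross-section A).
Total input = 212.3 + 355 = 567.3 W.
Radiated: εσ·A_surf·T⁴ with A_surf = A = 3.300 m².
T⁴ = 567.3/(0.48·5.67×10⁻⁸·3.300) = 6.316×10⁹ K⁴.

T ≈ 282 K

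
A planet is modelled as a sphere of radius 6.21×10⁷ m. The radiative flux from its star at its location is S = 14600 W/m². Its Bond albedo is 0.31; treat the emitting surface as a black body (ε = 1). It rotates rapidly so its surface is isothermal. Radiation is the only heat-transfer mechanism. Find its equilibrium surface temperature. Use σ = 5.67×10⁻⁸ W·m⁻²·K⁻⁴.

At equilibrium, absorbed power = emitted power.
Absorbing cross-section = πr² = 1.212×10¹⁶ m²; emitting surface = 4πr² = 4.846×10¹⁶ m² (ratio 4).
(1−a)S·A_cross = εσ·A_surf·T⁴  ⇒  T⁴ = (1−a)S/(4σ).
T⁴ = 0.690·14600/(4·5.67×10⁻⁸) = 4.442×10¹⁰ K⁴.
T = (4.442×10¹⁰)^(1/4).

T ≈ 459 K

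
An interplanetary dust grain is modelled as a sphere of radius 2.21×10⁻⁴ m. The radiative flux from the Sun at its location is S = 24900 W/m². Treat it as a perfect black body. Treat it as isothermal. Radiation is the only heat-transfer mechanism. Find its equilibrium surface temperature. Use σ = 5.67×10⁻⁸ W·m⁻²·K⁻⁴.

At equilibrium, absorbed power = emitted power.
Absorbing cross-section = πr² = 1.534×10⁻⁷ m²; emitting surface = 4πr² = 6.138×10⁻⁷ m² (ratio 4).
S·A_cross = εσ·A_surf·T⁴  ⇒  T⁴ = S/(4σ).
T⁴ = 1.00·24900/(4·5.67×10⁻⁸) = 1.098×10¹¹ K⁴.
T = (1.098×10¹¹)^(1/4).

T ≈ 576 K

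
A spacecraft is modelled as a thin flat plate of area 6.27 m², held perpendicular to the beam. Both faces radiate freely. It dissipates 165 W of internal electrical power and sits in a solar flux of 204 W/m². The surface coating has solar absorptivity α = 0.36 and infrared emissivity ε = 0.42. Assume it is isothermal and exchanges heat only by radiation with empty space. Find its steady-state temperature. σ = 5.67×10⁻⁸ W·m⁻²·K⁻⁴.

At steady state, absorbed solar power + internal power = radiated power.
Absorbed: α·S·A_cross = 0.36·204·6.270 = 460.5 W (cross-section A).
Total input = 460.5 + 165 = 625.5 W.
Radiated: εσ·A_surf·T⁴ with A_surf = 2A = 12.54 m².
T⁴ = 625.5/(0.42·5.67×10⁻⁸·12.54) = 2.094×10⁹ K⁴.

T ≈ 214 K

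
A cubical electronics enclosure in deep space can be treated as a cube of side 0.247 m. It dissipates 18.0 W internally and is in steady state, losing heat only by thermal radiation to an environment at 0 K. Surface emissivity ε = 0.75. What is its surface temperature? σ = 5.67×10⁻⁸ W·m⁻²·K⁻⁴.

T ≈ 184 K

Steady state: internal power = radiated power, P = εσA T⁴.
Radiating area A = 6L² = 0.3661 m².
T⁴ = P/(εσA) = 18.0/(0.75·5.67×10⁻⁸·0.3661) = 1.156×10⁹ K⁴.
T = (1.156×10⁹)^(1/4).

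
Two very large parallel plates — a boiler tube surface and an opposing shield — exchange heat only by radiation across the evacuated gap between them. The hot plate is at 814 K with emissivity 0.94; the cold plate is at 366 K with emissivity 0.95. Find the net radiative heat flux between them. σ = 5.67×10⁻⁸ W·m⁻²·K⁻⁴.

q ≈ 21400 W/m²

For two infinite grey parallel plates, q = σ(T₁⁴ − T₂⁴)/(1/ε₁ + 1/ε₂ − 1).
T₁⁴ − T₂⁴ = 4.390×10¹¹ − 1.794×10¹⁰ = 4.211×10¹¹ K⁴.
1/ε₁ + 1/ε₂ − 1 = 1.064 + 1.053 − 1 = 1.116.
q = 5.67×10⁻⁸ × 4.211×10¹¹ / 1.116.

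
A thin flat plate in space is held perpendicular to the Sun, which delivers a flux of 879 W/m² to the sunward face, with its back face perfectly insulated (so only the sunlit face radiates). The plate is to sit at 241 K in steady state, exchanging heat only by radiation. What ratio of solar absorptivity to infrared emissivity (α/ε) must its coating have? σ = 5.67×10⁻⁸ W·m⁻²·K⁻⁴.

Balance: αS·A = εσ·1A·T⁴ ⇒ α/ε = σT⁴/S.
α/ε = 5.67×10⁻⁸·(241)⁴/879 = 5.67×10⁻⁸·3.373×10⁹/879.

α/ε ≈ 0.218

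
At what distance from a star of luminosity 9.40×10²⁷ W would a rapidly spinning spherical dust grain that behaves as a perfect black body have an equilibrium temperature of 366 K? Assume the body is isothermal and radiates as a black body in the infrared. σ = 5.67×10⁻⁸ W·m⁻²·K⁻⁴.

d ≈ 4.29×10¹¹ m

For an isothermal black-emitting sphere, (1−a)S·πr² = σ·4πr²·T⁴ ⇒ S = 4σT⁴/(1−a).
S = 4·5.67×10⁻⁸·(366)⁴/1.00 = 4070 W/m².
Flux falls as S = L/(4πd²), so d = √(L/(4πS)) = √(9.40×10²⁷/(4π·4070)).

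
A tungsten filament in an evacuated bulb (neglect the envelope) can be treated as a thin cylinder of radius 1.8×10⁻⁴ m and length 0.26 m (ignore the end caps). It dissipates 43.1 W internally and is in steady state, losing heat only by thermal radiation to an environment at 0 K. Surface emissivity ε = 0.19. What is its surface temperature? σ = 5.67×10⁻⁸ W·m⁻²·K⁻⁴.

T ≈ 1920 K

Steady state: internal power = radiated power, P = εσA T⁴.
Radiating area A = 2πrL = 2.941×10⁻⁴ m².
T⁴ = P/(εσA) = 43.1/(0.19·5.67×10⁻⁸·2.941×10⁻⁴) = 1.361×10¹³ K⁴.
T = (1.361×10¹³)^(1/4).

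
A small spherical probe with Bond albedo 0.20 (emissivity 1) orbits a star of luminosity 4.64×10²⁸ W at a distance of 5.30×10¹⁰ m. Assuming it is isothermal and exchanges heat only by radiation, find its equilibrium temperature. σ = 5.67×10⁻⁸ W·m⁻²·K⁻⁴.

T ≈ 1470 K

First find the stellar flux at distance d: S = L/(4πd²) = 4.64×10²⁸/(4π·(5.30×10¹⁰)²) = 1.314×10⁶ W/m².
For an isothermal sphere, absorbed (1−a)S·πr² = emitted σ·4πr²·T⁴, so T⁴ = (1−a)S/(4σ).
T⁴ = 0.800·1.314×10⁶/(4·5.67×10⁻⁸) = 4.637×10¹² K⁴.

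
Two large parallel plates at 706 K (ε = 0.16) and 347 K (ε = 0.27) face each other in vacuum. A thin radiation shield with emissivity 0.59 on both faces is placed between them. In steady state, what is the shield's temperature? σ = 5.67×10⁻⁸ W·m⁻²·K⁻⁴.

T_s ≈ 570 K

In steady state the net flux on the hot side equals that on the cold side.
σ(T₁⁴−T_s⁴)/D₁ = σ(T_s⁴−T₂⁴)/D₂, with D₁ = 1/ε₁+1/ε_s−1 = 6.945, D₂ = 1/ε_s+1/ε₂−1 = 4.399.
Solve for T_s⁴: T_s⁴ = (D₂·T₁⁴ + D₁·T₂⁴)/(D₁+D₂) = 1.052×10¹¹ K⁴.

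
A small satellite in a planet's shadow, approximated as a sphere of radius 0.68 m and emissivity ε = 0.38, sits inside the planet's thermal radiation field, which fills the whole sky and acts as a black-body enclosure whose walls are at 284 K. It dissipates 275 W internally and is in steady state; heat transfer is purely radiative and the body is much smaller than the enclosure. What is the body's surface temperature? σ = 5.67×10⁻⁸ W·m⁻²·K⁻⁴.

For a small grey body in a large enclosure, net radiated power = εσA(T⁴ − T_w⁴).
Steady state: P = εσA(T⁴ − T_w⁴) with A = 4πr² = 5.811 m².
T⁴ = P/(εσA) + T_w⁴ = 275/(0.38·5.67×10⁻⁸·5.811) + (284)⁴
    = 2.197×10⁹ + 6.505×10⁹ = 8.702×10⁹ K⁴.

T ≈ 305 K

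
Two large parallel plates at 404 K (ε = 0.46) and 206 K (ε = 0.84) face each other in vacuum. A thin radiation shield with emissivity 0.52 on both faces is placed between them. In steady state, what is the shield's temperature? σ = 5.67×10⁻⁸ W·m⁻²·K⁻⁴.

T_s ≈ 330 K

In steady state the net flux on the hot side equals that on the cold side.
σ(T₁⁴−T_s⁴)/D₁ = σ(T_s⁴−T₂⁴)/D₂, with D₁ = 1/ε₁+1/ε_s−1 = 3.097, D₂ = 1/ε_s+1/ε₂−1 = 2.114.
Solve for T_s⁴: T_s⁴ = (D₂·T₁⁴ + D₁·T₂⁴)/(D₁+D₂) = 1.188×10¹⁰ K⁴.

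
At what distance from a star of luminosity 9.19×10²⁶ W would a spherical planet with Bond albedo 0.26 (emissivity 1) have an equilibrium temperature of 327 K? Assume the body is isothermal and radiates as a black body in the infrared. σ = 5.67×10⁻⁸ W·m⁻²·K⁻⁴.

For an isothermal black-emitting sphere, (1−a)S·πr² = σ·4πr²·T⁴ ⇒ S = 4σT⁴/(1−a).
S = 4·5.67×10⁻⁸·(327)⁴/0.740 = 3504 W/m².
Flux falls as S = L/(4πd²), so d = √(L/(4πS)) = √(9.19×10²⁶/(4π·3504)).

d ≈ 1.44×10¹¹ m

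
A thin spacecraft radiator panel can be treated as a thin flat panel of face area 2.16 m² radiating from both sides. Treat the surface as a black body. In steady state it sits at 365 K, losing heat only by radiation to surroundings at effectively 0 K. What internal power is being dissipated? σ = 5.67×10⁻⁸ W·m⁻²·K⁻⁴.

Steady state: P = εσA T⁴.
A = 2·2.16 = 4.320 m²; T⁴ = (365)⁴ = 1.775×10¹⁰ K⁴.
P = 1.0 × 5.67×10⁻⁸ × 4.320 × 1.775×10¹⁰.

P ≈ 4350 W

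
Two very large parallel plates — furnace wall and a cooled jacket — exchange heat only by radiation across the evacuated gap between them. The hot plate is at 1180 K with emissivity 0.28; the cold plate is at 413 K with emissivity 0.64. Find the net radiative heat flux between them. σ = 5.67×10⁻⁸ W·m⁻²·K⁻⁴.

q ≈ 26200 W/m²

For two infinite grey parallel plates, q = σ(T₁⁴ − T₂⁴)/(1/ε₁ + 1/ε₂ − 1).
T₁⁴ − T₂⁴ = 1.939×10¹² − 2.909×10¹⁰ = 1.910×10¹² K⁴.
1/ε₁ + 1/ε₂ − 1 = 3.571 + 1.562 − 1 = 4.134.
q = 5.67×10⁻⁸ × 1.910×10¹² / 4.134.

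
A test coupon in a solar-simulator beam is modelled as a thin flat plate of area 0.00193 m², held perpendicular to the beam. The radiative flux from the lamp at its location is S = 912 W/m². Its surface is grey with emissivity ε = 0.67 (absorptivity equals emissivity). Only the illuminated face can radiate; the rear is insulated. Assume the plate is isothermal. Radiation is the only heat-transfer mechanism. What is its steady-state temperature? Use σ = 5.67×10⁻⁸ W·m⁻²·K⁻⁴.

T ≈ 356 K

At equilibrium, absorbed power = emitted power.
Absorbing cross-section = A = 0.001930 m²; emitting surface = A = 0.001930 m² (ratio 1).
εS·A_cross = εσ·A_surf·T⁴  ⇒  T⁴ = S/(1σ)   (ε cancels).
T⁴ = 912/(1·5.67×10⁻⁸) = 1.608×10¹⁰ K⁴.
T = (1.608×10¹⁰)^(1/4).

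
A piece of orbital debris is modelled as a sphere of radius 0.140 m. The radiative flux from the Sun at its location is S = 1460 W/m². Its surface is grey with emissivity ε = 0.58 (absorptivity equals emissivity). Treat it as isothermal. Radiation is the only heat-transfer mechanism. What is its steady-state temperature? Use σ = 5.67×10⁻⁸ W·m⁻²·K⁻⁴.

T ≈ 283 K

At equilibrium, absorbed power = emitted power.
Absorbing cross-section = πr² = 0.06158 m²; emitting surface = 4πr² = 0.2463 m² (ratio 4).
εS·A_cross = εσ·A_surf·T⁴  ⇒  T⁴ = S/(4σ)   (ε cancels).
T⁴ = 1460/(4·5.67×10⁻⁸) = 6.437×10⁹ K⁴.
T = (6.437×10⁹)^(1/4).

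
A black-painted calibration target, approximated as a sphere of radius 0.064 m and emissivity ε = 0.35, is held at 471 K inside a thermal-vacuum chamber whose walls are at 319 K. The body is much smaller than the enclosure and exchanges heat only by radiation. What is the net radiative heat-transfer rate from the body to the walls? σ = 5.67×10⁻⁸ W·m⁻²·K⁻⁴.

For a small grey body in a large enclosure: P_net = εσA(T_body⁴ − T_wall⁴).
A = 4πr² = 0.05147 m²; T_body⁴ − T_wall⁴ = 4.921×10¹⁰ − 1.036×10¹⁰ = 3.886×10¹⁰ K⁴.
|P_net| = 0.35·5.67×10⁻⁸·0.05147·3.886×10¹⁰.

P_net ≈ 39.7 W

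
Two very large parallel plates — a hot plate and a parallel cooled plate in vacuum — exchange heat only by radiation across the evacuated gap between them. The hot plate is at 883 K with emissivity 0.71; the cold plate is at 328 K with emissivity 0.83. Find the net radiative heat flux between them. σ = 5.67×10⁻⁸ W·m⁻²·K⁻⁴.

For two infinite grey parallel plates, q = σ(T₁⁴ − T₂⁴)/(1/ε₁ + 1/ε₂ − 1).
T₁⁴ − T₂⁴ = 6.079×10¹¹ − 1.157×10¹⁰ = 5.963×10¹¹ K⁴.
1/ε₁ + 1/ε₂ − 1 = 1.408 + 1.205 − 1 = 1.613.
q = 5.67×10⁻⁸ × 5.963×10¹¹ / 1.613.

q ≈ 21000 W/m²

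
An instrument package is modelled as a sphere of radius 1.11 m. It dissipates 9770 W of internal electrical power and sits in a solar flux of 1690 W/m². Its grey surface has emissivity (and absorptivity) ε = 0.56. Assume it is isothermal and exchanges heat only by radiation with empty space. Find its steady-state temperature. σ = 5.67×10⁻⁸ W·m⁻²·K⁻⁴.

T ≈ 407 K

At steady state, absorbed solar power + internal power = radiated power.
Absorbed: α·S·A_cross = 0.56·1690·3.871 = 3663 W (cross-section πr²).
Total input = 3663 + 9770 = 13430 W.
Radiated: εσ·A_surf·T⁴ with A_surf = 4πr² = 15.48 m².
T⁴ = 13430/(0.56·5.67×10⁻⁸·15.48) = 2.732×10¹⁰ K⁴.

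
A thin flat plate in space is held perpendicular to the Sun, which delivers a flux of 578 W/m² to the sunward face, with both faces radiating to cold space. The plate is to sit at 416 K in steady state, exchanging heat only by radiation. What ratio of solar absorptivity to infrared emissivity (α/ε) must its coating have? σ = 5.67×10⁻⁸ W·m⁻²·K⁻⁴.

Balance: αS·A = εσ·2A·T⁴ ⇒ α/ε = 2σT⁴/S.
α/ε = 2·5.67×10⁻⁸·(416)⁴/578 = 2·5.67×10⁻⁸·2.995×10¹⁰/578.

α/ε ≈ 5.88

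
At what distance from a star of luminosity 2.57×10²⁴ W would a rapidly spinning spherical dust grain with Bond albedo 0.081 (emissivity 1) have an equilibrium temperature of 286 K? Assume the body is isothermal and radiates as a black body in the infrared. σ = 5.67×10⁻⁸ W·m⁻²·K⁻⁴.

For an isothermal black-emitting sphere, (1−a)S·πr² = σ·4πr²·T⁴ ⇒ S = 4σT⁴/(1−a).
S = 4·5.67×10⁻⁸·(286)⁴/0.919 = 1651 W/m².
Flux falls as S = L/(4πd²), so d = √(L/(4πS)) = √(2.57×10²⁴/(4π·1651)).

d ≈ 1.11×10¹⁰ m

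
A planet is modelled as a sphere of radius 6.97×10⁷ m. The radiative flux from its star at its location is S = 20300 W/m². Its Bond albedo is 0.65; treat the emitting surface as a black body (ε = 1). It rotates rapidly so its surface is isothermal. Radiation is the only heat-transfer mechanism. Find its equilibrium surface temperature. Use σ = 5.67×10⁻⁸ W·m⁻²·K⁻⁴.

At equilibrium, absorbed power = emitted power.
Absorbing cross-section = πr² = 1.526×10¹⁶ m²; emitting surface = 4πr² = 6.105×10¹⁶ m² (ratio 4).
(1−a)S·A_cross = εσ·A_surf·T⁴  ⇒  T⁴ = (1−a)S/(4σ).
T⁴ = 0.350·20300/(4·5.67×10⁻⁸) = 3.133×10¹⁰ K⁴.
T = (3.133×10¹⁰)^(1/4).

T ≈ 421 K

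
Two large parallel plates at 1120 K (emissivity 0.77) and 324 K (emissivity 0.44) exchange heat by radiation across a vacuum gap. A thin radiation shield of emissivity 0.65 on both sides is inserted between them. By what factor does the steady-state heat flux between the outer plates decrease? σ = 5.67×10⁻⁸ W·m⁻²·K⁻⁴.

factor ≈ 1.81

Without shield: q₀ = σΔ(T⁴)/(1/ε₁+1/ε₂−1) with denominator 2.571.
With shield the two gaps are in series; the resistances add: (1/ε₁+1/ε_s−1)+(1/ε_s+1/ε₂−1) = 1.837+2.811 = 4.648.
Heat-flux ratio q₀/q = 4.648/2.571.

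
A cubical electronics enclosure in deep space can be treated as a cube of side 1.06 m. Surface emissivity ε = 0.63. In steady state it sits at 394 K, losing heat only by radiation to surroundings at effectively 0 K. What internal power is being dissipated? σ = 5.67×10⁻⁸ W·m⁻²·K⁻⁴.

Steady state: P = εσA T⁴.
A = 6L² = 6.742 m²; T⁴ = (394)⁴ = 2.410×10¹⁰ K⁴.
P = 0.63 × 5.67×10⁻⁸ × 6.742 × 2.410×10¹⁰.

P ≈ 5800 W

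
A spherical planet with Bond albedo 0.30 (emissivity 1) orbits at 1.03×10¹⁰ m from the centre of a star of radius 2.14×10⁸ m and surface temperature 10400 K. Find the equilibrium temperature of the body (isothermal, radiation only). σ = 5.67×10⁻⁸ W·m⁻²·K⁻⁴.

T ≈ 970 K

The star's surface emits σT_*⁴; at distance d the flux is S = σT_*⁴(R_*/d)².
S = 5.67×10⁻⁸·(10400)⁴·(2.14×10⁸/1.03×10¹⁰)² = 2.863×10⁵ W/m².
For an isothermal sphere T⁴ = (1−a)S/(4σ) = 8.837×10¹¹ K⁴.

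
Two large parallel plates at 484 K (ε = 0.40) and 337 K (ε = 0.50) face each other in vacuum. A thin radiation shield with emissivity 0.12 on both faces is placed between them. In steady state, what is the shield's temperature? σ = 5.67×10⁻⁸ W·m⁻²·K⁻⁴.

T_s ≈ 427 K

In steady state the net flux on the hot side equals that on the cold side.
σ(T₁⁴−T_s⁴)/D₁ = σ(T_s⁴−T₂⁴)/D₂, with D₁ = 1/ε₁+1/ε_s−1 = 9.833, D₂ = 1/ε_s+1/ε₂−1 = 9.333.
Solve for T_s⁴: T_s⁴ = (D₂·T₁⁴ + D₁·T₂⁴)/(D₁+D₂) = 3.334×10¹⁰ K⁴.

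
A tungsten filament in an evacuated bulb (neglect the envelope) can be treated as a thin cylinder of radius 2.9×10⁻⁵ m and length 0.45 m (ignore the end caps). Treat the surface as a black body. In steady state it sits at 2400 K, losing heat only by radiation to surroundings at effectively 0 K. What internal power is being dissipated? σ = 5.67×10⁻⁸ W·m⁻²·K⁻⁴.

Steady state: P = εσA T⁴.
A = 2πrL = 8.200×10⁻⁵ m²; T⁴ = (2400)⁴ = 3.318×10¹³ K⁴.
P = 1.0 × 5.67×10⁻⁸ × 8.200×10⁻⁵ × 3.318×10¹³.

P ≈ 154 W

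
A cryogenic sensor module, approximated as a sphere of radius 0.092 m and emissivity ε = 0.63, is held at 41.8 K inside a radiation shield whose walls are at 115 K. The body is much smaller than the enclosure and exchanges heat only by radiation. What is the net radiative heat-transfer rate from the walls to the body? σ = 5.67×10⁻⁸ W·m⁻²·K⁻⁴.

P_net ≈ 0.653 W

For a small grey body in a large enclosure: P_net = εσA(T_body⁴ − T_wall⁴).
A = 4πr² = 0.1064 m²; T_body⁴ − T_wall⁴ = 3.053×10⁶ − 1.749×10⁸ = -1.718×10⁸ K⁴.
|P_net| = 0.63·5.67×10⁻⁸·0.1064·1.718×10⁸.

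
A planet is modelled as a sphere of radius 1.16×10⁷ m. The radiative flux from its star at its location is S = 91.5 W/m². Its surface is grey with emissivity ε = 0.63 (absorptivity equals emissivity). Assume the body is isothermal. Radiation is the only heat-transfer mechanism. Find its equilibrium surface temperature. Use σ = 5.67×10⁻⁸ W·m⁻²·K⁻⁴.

At equilibrium, absorbed power = emitted power.
Absorbing cross-section = πr² = 4.227×10¹⁴ m²; emitting surface = 4πr² = 1.691×10¹⁵ m² (ratio 4).
εS·A_cross = εσ·A_surf·T⁴  ⇒  T⁴ = S/(4σ)   (ε cancels).
T⁴ = 91.5/(4·5.67×10⁻⁸) = 4.034×10⁸ K⁴.
T = (4.034×10⁸)^(1/4).

T ≈ 142 K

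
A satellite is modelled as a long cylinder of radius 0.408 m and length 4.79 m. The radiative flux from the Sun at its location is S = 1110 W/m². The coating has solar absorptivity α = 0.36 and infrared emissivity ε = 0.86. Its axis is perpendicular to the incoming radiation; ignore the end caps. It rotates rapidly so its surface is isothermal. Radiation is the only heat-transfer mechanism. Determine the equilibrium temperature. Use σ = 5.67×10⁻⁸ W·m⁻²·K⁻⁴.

T ≈ 226 K

At equilibrium, absorbed power = emitted power.
Absorbing cross-section = 2rL = 3.909 m²; emitting surface = 2πrL = 12.28 m² (ratio π).
αS·A_cross = εσ·A_surf·T⁴  ⇒  T⁴ = αS/(ε·πσ).
T⁴ = 0.360·1110/(0.86·π·5.67×10⁻⁸) = 2.609×10⁹ K⁴.
T = (2.609×10⁹)^(1/4).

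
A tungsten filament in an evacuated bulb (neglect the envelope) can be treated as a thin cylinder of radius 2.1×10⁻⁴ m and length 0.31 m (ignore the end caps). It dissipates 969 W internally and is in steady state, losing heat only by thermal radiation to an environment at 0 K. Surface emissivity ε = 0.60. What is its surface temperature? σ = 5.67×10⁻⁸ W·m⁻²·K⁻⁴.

Steady state: internal power = radiated power, P = εσA T⁴.
Radiating area A = 2πrL = 4.090×10⁻⁴ m².
T⁴ = P/(εσA) = 969/(0.60·5.67×10⁻⁸·4.090×10⁻⁴) = 6.964×10¹³ K⁴.
T = (6.964×10¹³)^(1/4).

T ≈ 2890 K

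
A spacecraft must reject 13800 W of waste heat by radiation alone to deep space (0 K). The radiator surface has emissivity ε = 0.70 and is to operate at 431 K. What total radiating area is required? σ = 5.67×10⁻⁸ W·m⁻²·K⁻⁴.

A ≈ 10.1 m²

P = εσA T⁴ ⇒ A = P/(εσT⁴).
T⁴ = 3.451×10¹⁰ K⁴.
A = 13800/(0.70 × 5.67×10⁻⁸ × 3.451×10¹⁰).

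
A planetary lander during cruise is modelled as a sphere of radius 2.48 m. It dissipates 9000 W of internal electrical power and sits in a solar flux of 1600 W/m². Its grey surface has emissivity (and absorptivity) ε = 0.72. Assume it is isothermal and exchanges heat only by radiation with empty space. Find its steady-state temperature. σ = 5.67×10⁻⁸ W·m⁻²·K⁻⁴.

T ≈ 315 K

At steady state, absorbed solar power + internal power = radiated power.
Absorbed: α·S·A_cross = 0.72·1600·19.32 = 22260 W (cross-section πr²).
Total input = 22260 + 9000 = 31260 W.
Radiated: εσ·A_surf·T⁴ with A_surf = 4πr² = 77.29 m².
T⁴ = 31260/(0.72·5.67×10⁻⁸·77.29) = 9.907×10⁹ K⁴.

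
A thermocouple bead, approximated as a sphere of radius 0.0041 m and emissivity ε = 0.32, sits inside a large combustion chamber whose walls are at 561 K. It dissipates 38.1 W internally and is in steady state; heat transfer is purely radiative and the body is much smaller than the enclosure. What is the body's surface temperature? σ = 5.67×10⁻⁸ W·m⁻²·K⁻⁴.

T ≈ 1780 K

For a small grey body in a large enclosure, net radiated power = εσA(T⁴ − T_w⁴).
Steady state: P = εσA(T⁴ − T_w⁴) with A = 4πr² = 2.112×10⁻⁴ m².
T⁴ = P/(εσA) + T_w⁴ = 38.1/(0.32·5.67×10⁻⁸·2.112×10⁻⁴) + (561)⁴
    = 9.941×10¹² + 9.905×10¹⁰ = 1.004×10¹³ K⁴.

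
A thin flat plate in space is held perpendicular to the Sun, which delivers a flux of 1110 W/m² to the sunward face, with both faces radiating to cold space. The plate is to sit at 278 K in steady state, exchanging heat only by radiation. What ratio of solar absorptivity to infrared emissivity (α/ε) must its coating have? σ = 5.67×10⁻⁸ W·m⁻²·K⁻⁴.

Balance: αS·A = εσ·2A·T⁴ ⇒ α/ε = 2σT⁴/S.
α/ε = 2·5.67×10⁻⁸·(278)⁴/1110 = 2·5.67×10⁻⁸·5.973×10⁹/1110.

α/ε ≈ 0.610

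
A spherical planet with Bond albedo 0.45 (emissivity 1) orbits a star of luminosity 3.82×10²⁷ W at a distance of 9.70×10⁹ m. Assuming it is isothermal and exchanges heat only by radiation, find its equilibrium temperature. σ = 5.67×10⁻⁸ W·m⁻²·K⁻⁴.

T ≈ 1670 K

First find the stellar flux at distance d: S = L/(4πd²) = 3.82×10²⁷/(4π·(9.70×10⁹)²) = 3.231×10⁶ W/m².
For an isothermal sphere, absorbed (1−a)S·πr² = emitted σ·4πr²·T⁴, so T⁴ = (1−a)S/(4σ).
T⁴ = 0.550·3.231×10⁶/(4·5.67×10⁻⁸) = 7.835×10¹² K⁴.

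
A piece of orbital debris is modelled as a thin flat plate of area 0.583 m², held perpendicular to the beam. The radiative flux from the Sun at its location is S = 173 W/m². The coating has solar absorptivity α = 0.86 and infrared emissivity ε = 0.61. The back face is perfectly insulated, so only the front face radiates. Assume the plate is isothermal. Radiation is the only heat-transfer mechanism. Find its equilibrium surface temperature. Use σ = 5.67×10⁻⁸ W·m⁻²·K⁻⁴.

T ≈ 256 K

At equilibrium, absorbed power = emitted power.
Absorbing cross-section = A = 0.5830 m²; emitting surface = A = 0.5830 m² (ratio 1).
αS·A_cross = εσ·A_surf·T⁴  ⇒  T⁴ = αS/(ε·1σ).
T⁴ = 0.860·173/(0.61·1·5.67×10⁻⁸) = 4.302×10⁹ K⁴.
T = (4.302×10⁹)^(1/4).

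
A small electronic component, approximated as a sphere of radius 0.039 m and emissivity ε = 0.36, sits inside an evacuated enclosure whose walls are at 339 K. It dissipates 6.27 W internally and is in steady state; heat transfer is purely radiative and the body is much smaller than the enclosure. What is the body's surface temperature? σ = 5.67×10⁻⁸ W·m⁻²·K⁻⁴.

T ≈ 414 K

For a small grey body in a large enclosure, net radiated power = εσA(T⁴ − T_w⁴).
Steady state: P = εσA(T⁴ − T_w⁴) with A = 4πr² = 0.01911 m².
T⁴ = P/(εσA) + T_w⁴ = 6.27/(0.36·5.67×10⁻⁸·0.01911) + (339)⁴
    = 1.607×10¹⁰ + 1.321×10¹⁰ = 2.928×10¹⁰ K⁴.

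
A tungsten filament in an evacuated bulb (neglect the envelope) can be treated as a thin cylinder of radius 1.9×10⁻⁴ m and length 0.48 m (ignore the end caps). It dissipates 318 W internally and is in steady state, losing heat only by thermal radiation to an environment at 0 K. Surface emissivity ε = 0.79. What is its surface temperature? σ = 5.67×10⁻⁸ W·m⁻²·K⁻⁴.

T ≈ 1880 K

Steady state: internal power = radiated power, P = εσA T⁴.
Radiating area A = 2πrL = 5.730×10⁻⁴ m².
T⁴ = P/(εσA) = 318/(0.79·5.67×10⁻⁸·5.730×10⁻⁴) = 1.239×10¹³ K⁴.
T = (1.239×10¹³)^(1/4).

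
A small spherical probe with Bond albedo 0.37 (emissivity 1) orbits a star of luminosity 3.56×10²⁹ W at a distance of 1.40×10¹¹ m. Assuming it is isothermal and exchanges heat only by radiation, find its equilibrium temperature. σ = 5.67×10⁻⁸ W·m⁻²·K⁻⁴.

First find the stellar flux at distance d: S = L/(4πd²) = 3.56×10²⁹/(4π·(1.40×10¹¹)²) = 1.445×10⁶ W/m².
For an isothermal sphere, absorbed (1−a)S·πr² = emitted σ·4πr²·T⁴, so T⁴ = (1−a)S/(4σ).
T⁴ = 0.630·1.445×10⁶/(4·5.67×10⁻⁸) = 4.015×10¹² K⁴.

T ≈ 1420 K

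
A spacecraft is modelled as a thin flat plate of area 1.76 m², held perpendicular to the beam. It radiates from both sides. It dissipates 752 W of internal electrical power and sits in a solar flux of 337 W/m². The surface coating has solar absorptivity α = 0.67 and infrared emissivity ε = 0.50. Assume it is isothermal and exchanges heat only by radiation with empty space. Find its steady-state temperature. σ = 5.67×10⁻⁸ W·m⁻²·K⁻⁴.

At steady state, absorbed solar power + internal power = radiated power.
Absorbed: α·S·A_cross = 0.67·337·1.760 = 397.4 W (cross-section A).
Total input = 397.4 + 752 = 1149 W.
Radiated: εσ·A_surf·T⁴ with A_surf = 2A = 3.520 m².
T⁴ = 1149/(0.50·5.67×10⁻⁸·3.520) = 1.152×10¹⁰ K⁴.

T ≈ 328 K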